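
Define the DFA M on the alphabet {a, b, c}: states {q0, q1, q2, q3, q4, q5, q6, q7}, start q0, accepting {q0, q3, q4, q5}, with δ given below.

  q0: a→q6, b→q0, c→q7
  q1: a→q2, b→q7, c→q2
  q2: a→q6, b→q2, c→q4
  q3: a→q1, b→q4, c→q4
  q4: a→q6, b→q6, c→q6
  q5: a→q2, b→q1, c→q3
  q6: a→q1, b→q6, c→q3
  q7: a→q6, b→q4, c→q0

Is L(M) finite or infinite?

State q0 is reachable from the start and can reach an accepting state, and it lies on the cycle q0 → q0.
Traversing that cycle any number of times yields accepted strings of unbounded length, so the language is infinite.

infinite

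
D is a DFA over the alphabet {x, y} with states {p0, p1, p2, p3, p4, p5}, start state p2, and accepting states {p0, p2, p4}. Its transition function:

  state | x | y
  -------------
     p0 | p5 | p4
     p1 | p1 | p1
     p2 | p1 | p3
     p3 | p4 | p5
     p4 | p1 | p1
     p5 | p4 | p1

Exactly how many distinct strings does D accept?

3

The useful subgraph on states {p2, p3, p4, p5} is acyclic, so L(D) is finite; the longest accepting path visits 4 useful states, giving maximum string length 3.
Counting accepting paths from p2 by length: 1 of length 0, 1 of length 2, 1 of length 3. Total 3.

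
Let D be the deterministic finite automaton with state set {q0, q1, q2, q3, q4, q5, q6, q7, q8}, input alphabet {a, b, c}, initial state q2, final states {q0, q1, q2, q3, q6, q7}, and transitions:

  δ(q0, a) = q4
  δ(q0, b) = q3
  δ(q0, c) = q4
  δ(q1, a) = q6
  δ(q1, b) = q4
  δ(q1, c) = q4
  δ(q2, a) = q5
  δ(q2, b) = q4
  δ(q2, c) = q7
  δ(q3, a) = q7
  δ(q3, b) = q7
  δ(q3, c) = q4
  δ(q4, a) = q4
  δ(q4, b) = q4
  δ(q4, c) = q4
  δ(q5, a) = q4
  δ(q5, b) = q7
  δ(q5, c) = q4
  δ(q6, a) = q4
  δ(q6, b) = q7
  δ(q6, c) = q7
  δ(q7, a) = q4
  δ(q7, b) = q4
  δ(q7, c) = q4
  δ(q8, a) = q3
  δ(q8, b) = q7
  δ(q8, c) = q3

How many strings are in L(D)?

The useful subgraph on states {q2, q5, q7} is acyclic, so L(D) is finite; the longest accepting path visits 3 useful states, giving maximum string length 2.
Counting accepting paths from q2 by length: 1 of length 0, 1 of length 1, 1 of length 2. Total 3.

3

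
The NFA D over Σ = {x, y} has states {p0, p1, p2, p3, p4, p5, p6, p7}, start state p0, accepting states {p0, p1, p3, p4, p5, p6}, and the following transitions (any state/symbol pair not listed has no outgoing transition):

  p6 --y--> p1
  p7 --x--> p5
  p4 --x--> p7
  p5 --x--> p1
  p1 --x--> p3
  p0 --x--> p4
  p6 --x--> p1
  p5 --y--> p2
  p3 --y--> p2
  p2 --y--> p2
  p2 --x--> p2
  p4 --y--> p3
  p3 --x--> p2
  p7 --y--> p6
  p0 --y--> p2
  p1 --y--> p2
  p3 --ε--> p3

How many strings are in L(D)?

11

The useful subgraph on states {p0, p1, p3, p4, p5, p6, p7} is acyclic, so L(D) is finite; the longest accepting path visits 6 useful states, giving maximum string length 5.
Counting accepting paths from p0 by length: 1 of length 0, 1 of length 1, 1 of length 2, 2 of length 3, 3 of length 4, 3 of length 5. Total 11.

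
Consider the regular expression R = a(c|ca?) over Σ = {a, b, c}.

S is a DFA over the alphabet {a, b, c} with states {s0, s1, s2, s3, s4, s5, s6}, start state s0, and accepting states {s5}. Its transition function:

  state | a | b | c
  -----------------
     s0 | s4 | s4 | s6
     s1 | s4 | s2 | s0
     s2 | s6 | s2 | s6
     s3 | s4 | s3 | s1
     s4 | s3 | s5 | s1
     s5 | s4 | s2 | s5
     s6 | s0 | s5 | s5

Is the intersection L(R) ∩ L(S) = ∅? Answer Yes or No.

Yes

Converting the expression R to a DFA (subset construction, then merging equivalent states) gives the minimal DFA with states {r0, r1, r2, r3, r4}, start state r0, accepting states {r3, r4} and transitions r0: a→r1, b→r2, c→r2; r1: a→r2, b→r2, c→r3; r2: a→r2, b→r2, c→r2; r3: a→r4, b→r2, c→r2; r4: a→r2, b→r2, c→r2.
Exploring the product automaton R × S from the start pair (r0, s0), following both machines on each input symbol, reaches 11 state pairs: (r0, s0), (r1, s4), (r2, s4), (r2, s6), (r2, s3), (r2, s5), (r3, s1), (r2, s1), (r2, s0), (r2, s2), (r4, s4).
R accepts in {r3, r4} and S accepts in {s5}; no reachable pair has both components accepting, so no string drives both machines to acceptance simultaneously and L(R) ∩ L(S) = ∅.
So no string is accepted by both, and the intersection is empty.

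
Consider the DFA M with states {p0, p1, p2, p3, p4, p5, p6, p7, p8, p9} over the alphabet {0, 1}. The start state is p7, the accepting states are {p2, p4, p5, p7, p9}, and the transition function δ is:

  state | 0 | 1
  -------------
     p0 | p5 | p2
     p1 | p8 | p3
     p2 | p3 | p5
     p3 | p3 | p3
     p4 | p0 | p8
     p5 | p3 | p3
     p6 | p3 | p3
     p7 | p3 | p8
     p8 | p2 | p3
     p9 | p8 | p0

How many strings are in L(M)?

The useful subgraph on states {p2, p5, p7, p8} is acyclic, so L(M) is finite; the longest accepting path visits 4 useful states, giving maximum string length 3.
Counting accepting paths from p7 by length: 1 of length 0, 1 of length 2, 1 of length 3. Total 3.

3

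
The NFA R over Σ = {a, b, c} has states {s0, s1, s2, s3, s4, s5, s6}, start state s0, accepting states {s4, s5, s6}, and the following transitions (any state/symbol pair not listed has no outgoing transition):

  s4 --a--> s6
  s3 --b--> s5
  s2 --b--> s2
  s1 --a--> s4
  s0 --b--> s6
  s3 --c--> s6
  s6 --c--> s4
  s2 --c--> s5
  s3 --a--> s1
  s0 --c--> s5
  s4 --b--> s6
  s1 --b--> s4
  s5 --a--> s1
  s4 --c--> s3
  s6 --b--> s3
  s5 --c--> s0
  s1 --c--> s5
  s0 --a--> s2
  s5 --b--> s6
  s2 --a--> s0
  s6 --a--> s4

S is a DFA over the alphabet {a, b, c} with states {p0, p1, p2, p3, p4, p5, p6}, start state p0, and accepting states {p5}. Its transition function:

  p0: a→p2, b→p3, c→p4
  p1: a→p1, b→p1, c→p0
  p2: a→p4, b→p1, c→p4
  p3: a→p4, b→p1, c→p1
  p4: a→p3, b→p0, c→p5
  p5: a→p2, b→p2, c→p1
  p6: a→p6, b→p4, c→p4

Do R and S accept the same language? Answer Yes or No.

No

The string b is accepted by R but rejected by S.
So L(R) ≠ L(S).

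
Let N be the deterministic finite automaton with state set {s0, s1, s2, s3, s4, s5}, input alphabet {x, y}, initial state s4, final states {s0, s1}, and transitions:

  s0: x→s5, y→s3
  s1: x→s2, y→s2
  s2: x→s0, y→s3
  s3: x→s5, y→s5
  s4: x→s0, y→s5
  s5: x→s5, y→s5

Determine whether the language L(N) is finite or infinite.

The useful states (reachable from s4 and able to reach an accepting state) are {s0, s4}.
Restricted to these states the transition graph has no cycle, so every accepting path has bounded length and L is finite.

finite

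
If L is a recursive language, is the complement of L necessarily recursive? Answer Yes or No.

Yes

Run the decider for L and flip its answer; since the decider halts on every input, this decides the complement.
So the recursive languages are closed under complement.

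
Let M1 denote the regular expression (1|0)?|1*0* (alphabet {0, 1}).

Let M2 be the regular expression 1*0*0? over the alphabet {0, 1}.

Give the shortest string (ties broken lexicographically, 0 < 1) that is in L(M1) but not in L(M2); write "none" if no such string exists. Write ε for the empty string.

Converting the expression M1 to a DFA (subset construction, then merging equivalent states) gives the minimal DFA with states {r0, r1, r2}, start state r0, accepting states {r0, r1} and transitions r0: 0→r1, 1→r0; r1: 0→r1, 1→r2; r2: 0→r2, 1→r2.
Converting the expression M2 to a DFA (subset construction, then merging equivalent states) gives the minimal DFA with states {t0, t1, t2}, start state t0, accepting states {t0, t1} and transitions t0: 0→t1, 1→t0; t1: 0→t1, 1→t2; t2: 0→t2, 1→t2.
Exploring the product automaton M1 × M2 from the start pair (r0, t0), following both machines on each input symbol, reaches 3 state pairs: (r0, t0), (r1, t1), (r2, t2).
M1 accepts in {r0, r1} and M2 accepts in {t0, t1}. The reachable pairs whose M1-component is accepting are (r0, t0), (r1, t1); in each of them the M2-component is accepting too, so the product for L(M1) \ L(M2) (M1-component accepting, M2-component rejecting) has no reachable accepting pair and the difference is empty.
So every string accepted by M1 is also accepted by M2: L(M1) \ L(M2) = ∅ and there is no such string.

none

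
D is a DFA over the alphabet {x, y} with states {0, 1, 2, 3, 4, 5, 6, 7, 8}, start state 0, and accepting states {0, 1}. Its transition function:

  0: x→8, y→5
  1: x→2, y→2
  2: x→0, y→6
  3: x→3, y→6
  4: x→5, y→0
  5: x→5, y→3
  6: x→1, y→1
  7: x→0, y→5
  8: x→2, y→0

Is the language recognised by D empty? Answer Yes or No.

No

The empty string ε is accepted: the run 0 ends in the accepting state 0.
Since at least one string is accepted, L(D) is not empty.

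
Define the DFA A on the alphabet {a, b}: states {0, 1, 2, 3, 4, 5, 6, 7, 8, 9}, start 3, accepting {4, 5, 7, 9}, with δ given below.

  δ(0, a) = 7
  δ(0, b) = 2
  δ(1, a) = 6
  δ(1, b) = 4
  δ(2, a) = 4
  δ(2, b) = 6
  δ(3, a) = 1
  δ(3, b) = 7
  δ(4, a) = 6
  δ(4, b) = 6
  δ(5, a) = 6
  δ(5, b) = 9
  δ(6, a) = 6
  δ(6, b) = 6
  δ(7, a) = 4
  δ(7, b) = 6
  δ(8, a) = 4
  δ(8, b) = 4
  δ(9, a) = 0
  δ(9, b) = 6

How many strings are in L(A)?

The useful subgraph on states {1, 3, 4, 7} is acyclic, so L(A) is finite; the longest accepting path visits 3 useful states, giving maximum string length 2.
Counting accepting paths from 3 by length: 1 of length 1, 2 of length 2. Total 3.

3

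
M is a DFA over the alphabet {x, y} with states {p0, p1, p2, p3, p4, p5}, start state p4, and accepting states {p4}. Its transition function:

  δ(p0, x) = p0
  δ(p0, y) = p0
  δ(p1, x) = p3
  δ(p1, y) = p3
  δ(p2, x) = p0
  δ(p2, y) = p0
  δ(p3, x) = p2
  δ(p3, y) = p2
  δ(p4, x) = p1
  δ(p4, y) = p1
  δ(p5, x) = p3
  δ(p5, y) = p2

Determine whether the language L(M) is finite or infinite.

The useful states (reachable from p4 and able to reach an accepting state) are {p4}.
Restricted to these states the transition graph has no cycle, so every accepting path has bounded length and L is finite.

finite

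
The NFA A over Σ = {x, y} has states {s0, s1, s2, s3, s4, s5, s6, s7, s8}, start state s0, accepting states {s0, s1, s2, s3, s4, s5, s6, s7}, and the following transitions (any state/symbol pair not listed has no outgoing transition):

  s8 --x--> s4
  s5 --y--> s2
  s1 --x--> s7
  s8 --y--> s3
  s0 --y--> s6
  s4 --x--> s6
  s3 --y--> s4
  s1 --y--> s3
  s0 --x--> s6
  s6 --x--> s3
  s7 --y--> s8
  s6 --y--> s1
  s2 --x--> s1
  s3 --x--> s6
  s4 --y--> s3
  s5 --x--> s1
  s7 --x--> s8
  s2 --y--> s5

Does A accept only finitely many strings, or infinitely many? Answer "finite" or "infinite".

infinite

State s3 is reachable from the start and can reach an accepting state, and it lies on the cycle s3 → s4 → s3.
Traversing that cycle any number of times yields accepted strings of unbounded length, so the language is infinite.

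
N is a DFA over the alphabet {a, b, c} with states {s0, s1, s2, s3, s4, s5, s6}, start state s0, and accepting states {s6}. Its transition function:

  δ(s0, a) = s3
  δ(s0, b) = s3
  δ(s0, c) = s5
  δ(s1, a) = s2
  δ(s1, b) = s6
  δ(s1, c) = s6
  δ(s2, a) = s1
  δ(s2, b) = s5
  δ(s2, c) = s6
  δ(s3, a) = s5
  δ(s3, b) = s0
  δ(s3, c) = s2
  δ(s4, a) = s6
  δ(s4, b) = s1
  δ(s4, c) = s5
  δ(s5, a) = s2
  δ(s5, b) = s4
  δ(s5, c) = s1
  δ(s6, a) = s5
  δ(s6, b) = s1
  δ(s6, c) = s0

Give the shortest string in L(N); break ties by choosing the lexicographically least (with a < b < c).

A breadth-first search from s0 reaches an accepting state first via the path s0 → s3 → s2 → s6 on input acc.
No string of length < 3 is accepted (BFS exhausts all shorter strings without reaching an accepting state), and acc is the lexicographically least accepting string of length 3.

acc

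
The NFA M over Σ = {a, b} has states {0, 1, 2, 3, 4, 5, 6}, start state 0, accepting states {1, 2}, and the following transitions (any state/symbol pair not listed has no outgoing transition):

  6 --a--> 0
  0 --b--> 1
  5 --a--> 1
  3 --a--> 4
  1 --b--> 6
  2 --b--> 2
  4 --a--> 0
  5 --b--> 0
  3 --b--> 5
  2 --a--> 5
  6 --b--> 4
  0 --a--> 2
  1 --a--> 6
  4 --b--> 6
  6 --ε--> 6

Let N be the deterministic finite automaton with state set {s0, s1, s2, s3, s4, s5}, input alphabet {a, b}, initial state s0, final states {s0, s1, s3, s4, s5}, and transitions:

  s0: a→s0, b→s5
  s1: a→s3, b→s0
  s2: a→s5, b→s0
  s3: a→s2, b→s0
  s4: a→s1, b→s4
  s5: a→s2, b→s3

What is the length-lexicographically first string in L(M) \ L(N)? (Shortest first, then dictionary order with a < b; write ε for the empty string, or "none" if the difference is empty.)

The string aaba is accepted by M but not by N.
No shorter string lies in the difference, and aaba is the lexicographically first length-4 string in L(M) \ L(N).

aaba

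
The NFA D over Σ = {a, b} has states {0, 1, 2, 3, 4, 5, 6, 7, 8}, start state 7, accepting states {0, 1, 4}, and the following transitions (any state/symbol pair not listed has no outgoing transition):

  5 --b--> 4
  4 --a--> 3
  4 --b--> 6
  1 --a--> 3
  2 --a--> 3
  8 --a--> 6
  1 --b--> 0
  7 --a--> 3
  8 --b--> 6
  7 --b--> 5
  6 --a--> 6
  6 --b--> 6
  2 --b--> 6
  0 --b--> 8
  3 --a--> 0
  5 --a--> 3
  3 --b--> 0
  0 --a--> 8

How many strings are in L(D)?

The useful subgraph on states {0, 3, 4, 5, 7} is acyclic, so L(D) is finite; the longest accepting path visits 5 useful states, giving maximum string length 4.
Counting accepting paths from 7 by length: 3 of length 2, 2 of length 3, 2 of length 4. Total 7.

7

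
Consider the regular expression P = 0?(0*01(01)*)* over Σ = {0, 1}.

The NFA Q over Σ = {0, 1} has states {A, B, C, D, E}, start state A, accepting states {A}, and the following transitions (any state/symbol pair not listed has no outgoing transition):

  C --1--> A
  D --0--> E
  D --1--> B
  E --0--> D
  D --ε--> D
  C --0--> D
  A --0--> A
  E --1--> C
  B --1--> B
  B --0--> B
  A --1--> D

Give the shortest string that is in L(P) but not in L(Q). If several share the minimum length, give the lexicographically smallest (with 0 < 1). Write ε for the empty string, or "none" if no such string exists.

The string 01 is accepted by P but not by Q.
No shorter string lies in the difference, and 01 is the lexicographically first length-2 string in L(P) \ L(Q).

01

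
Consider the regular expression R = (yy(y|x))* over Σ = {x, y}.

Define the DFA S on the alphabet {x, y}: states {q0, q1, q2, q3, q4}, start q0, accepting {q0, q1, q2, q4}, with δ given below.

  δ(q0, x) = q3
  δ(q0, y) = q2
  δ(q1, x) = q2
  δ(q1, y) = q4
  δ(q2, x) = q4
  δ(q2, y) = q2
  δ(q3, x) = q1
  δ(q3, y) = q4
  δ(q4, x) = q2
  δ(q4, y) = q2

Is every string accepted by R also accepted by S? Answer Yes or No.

Converting the expression R to a DFA (subset construction, then merging equivalent states) gives the minimal DFA with states {r0, r1, r2, r3}, start state r0, accepting states {r0} and transitions r0: x→r1, y→r2; r1: x→r1, y→r1; r2: x→r1, y→r3; r3: x→r0, y→r0.
Exploring the product automaton R × S from the start pair (r0, q0), following both machines on each input symbol, reaches 9 state pairs: (r0, q0), (r1, q3), (r2, q2), (r1, q1), (r1, q4), (r3, q2), (r1, q2), (r0, q4), (r0, q2).
R accepts in {r0} and S accepts in {q0, q1, q2, q4}. The reachable pairs whose R-component is accepting are (r0, q0), (r0, q4), (r0, q2); in each of them the S-component is accepting too, so the product for L(R) \ L(S) (R-component accepting, S-component rejecting) has no reachable accepting pair and the difference is empty.
Hence every string in L(R) is also in L(S).

Yes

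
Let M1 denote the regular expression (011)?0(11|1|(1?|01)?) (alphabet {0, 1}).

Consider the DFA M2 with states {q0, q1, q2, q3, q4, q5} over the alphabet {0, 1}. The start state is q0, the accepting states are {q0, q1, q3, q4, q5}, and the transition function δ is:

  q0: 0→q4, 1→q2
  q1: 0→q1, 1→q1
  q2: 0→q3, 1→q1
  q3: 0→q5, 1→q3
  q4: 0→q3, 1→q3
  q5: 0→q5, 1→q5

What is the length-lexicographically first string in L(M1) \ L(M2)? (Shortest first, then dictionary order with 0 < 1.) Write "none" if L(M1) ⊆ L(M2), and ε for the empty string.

Converting the expression M1 to a DFA (subset construction, then merging equivalent states) gives the minimal DFA with states {r0, r1, r2, r3, r4, r5, r6, r7, r8}, start state r0, accepting states {r1, r4, r5, r6, r7, r8} and transitions r0: 0→r1, 1→r2; r1: 0→r3, 1→r4; r2: 0→r2, 1→r2; r3: 0→r2, 1→r5; r4: 0→r2, 1→r6; r5: 0→r2, 1→r2; r6: 0→r7, 1→r2; r7: 0→r3, 1→r8; r8: 0→r2, 1→r5.
Exploring the product automaton M1 × M2 from the start pair (r0, q0), following both machines on each input symbol, reaches 14 state pairs: (r0, q0), (r1, q4), (r2, q2), (r3, q3), (r4, q3), (r2, q3), (r2, q1), (r2, q5), (r5, q3), (r6, q3), (r7, q5), (r3, q5), (r8, q5), (r5, q5).
M1 accepts in {r1, r4, r5, r6, r7, r8} and M2 accepts in {q0, q1, q3, q4, q5}. The reachable pairs whose M1-component is accepting are (r1, q4), (r4, q3), (r5, q3), (r6, q3), (r7, q5), (r8, q5), (r5, q5); in each of them the M2-component is accepting too, so the product for L(M1) \ L(M2) (M1-component accepting, M2-component rejecting) has no reachable accepting pair and the difference is empty.
So every string accepted by M1 is also accepted by M2: L(M1) \ L(M2) = ∅ and there is no such string.

none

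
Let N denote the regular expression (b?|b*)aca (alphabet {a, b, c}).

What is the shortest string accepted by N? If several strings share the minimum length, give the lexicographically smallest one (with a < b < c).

aca

By inspection of the expression, no string of length less than 3 matches, and aca is the lexicographically first match of length 3.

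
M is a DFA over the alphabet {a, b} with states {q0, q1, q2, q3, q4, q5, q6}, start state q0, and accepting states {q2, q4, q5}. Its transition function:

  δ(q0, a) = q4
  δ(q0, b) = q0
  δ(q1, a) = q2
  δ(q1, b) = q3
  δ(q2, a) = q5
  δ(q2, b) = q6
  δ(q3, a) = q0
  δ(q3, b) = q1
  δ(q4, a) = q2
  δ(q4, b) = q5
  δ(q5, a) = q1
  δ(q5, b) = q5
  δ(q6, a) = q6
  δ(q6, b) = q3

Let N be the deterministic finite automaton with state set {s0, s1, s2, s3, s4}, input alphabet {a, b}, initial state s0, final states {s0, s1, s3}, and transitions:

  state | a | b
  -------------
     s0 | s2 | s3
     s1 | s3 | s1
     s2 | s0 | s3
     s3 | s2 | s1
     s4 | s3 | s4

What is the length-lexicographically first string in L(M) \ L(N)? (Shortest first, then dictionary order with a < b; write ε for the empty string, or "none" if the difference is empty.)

The string a is accepted by M but not by N.
No shorter string lies in the difference, and a is the lexicographically first length-1 string in L(M) \ L(N).

a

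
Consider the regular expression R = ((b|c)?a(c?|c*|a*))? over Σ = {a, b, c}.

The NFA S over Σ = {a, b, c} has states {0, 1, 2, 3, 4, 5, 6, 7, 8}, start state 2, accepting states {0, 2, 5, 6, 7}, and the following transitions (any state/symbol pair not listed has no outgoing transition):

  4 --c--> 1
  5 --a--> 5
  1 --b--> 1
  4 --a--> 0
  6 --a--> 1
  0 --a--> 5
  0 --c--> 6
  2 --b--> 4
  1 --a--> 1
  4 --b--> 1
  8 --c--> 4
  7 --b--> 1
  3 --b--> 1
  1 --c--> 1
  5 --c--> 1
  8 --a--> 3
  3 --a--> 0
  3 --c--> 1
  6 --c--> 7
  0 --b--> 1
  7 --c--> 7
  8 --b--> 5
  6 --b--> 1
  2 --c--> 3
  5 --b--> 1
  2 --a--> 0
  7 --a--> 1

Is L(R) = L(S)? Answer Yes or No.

Converting the expression R to a DFA (subset construction, then merging equivalent states) gives the minimal DFA with states {r0, r1, r2, r3, r4, r5}, start state r0, accepting states {r0, r1, r3, r5} and transitions r0: a→r1, b→r2, c→r2; r1: a→r3, b→r4, c→r5; r2: a→r1, b→r4, c→r4; r3: a→r3, b→r4, c→r4; r4: a→r4, b→r4, c→r4; r5: a→r4, b→r4, c→r5.
Exploring the product automaton R × S from the start pair (r0, 2), following both machines on each input symbol, reaches 8 state pairs: (r0, 2), (r1, 0), (r2, 4), (r2, 3), (r3, 5), (r4, 1), (r5, 6), (r5, 7).
R accepts in {r0, r1, r3, r5} and S accepts in {0, 2, 5, 6, 7}. In every reachable pair the two components are either both accepting — (r0, 2), (r1, 0), (r3, 5), (r5, 6), (r5, 7) — or both non-accepting, so no string is accepted by exactly one of the machines: L(R) \ L(S) and L(S) \ L(R) are both empty.
Hence every string is accepted by R iff it is accepted by S, and the two languages coincide.

Yes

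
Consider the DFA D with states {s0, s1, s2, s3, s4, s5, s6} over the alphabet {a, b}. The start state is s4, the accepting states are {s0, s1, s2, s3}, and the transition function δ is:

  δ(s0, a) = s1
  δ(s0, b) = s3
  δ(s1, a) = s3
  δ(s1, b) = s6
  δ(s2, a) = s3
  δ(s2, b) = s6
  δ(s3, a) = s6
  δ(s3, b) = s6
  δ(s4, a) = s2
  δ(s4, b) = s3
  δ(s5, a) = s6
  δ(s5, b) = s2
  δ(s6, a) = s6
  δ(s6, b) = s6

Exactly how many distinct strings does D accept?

The useful subgraph on states {s2, s3, s4} is acyclic, so L(D) is finite; the longest accepting path visits 3 useful states, giving maximum string length 2.
Counting accepting paths from s4 by length: 2 of length 1, 1 of length 2. Total 3.

3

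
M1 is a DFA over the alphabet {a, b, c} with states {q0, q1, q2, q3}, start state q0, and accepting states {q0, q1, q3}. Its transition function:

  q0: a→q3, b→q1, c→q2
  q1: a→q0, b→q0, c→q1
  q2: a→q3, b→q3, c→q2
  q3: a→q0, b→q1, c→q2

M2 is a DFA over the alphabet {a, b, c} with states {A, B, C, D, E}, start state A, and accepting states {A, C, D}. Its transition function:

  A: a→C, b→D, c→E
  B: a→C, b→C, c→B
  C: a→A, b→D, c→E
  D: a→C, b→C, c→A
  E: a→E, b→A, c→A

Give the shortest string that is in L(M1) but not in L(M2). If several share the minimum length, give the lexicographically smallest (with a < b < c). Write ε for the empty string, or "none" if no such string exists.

The string ca is accepted by M1 but not by M2.
No shorter string lies in the difference, and ca is the lexicographically first length-2 string in L(M1) \ L(M2).

ca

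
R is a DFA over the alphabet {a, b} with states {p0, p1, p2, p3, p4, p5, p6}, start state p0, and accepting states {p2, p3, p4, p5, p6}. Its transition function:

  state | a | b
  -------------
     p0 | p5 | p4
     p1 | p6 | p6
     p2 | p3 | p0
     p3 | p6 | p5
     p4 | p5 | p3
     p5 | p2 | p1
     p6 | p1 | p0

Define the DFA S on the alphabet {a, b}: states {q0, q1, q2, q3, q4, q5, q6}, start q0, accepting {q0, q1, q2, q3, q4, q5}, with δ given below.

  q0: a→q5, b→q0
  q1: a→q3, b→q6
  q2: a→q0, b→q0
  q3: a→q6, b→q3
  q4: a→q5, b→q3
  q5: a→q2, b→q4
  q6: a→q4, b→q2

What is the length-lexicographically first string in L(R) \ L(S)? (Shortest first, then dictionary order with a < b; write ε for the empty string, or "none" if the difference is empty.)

The string abbba is accepted by R but not by S.
No shorter string lies in the difference, and abbba is the lexicographically first length-5 string in L(R) \ L(S).

abbba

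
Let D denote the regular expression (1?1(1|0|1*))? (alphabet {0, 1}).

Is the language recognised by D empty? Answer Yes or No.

The empty string ε matches the expression, so it belongs to L(D).
Since L(D) contains at least one string, it is not empty.

No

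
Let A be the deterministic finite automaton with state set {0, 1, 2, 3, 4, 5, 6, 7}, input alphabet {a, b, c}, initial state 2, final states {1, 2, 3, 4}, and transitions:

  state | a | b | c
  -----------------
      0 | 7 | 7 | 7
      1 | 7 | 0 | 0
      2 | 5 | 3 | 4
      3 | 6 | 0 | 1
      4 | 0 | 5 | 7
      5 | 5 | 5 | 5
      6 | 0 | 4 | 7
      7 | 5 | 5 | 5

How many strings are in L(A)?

5

The useful subgraph on states {1, 2, 3, 4, 6} is acyclic, so L(A) is finite; the longest accepting path visits 4 useful states, giving maximum string length 3.
Counting accepting paths from 2 by length: 1 of length 0, 2 of length 1, 1 of length 2, 1 of length 3. Total 5.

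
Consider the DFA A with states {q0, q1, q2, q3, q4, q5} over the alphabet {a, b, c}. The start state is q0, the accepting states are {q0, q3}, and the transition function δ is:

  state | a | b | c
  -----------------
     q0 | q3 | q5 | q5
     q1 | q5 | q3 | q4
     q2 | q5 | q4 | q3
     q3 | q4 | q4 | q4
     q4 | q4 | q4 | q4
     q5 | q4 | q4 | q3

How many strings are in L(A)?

The useful subgraph on states {q0, q3, q5} is acyclic, so L(A) is finite; the longest accepting path visits 3 useful states, giving maximum string length 2.
Counting accepting paths from q0 by length: 1 of length 0, 1 of length 1, 2 of length 2. Total 4.

4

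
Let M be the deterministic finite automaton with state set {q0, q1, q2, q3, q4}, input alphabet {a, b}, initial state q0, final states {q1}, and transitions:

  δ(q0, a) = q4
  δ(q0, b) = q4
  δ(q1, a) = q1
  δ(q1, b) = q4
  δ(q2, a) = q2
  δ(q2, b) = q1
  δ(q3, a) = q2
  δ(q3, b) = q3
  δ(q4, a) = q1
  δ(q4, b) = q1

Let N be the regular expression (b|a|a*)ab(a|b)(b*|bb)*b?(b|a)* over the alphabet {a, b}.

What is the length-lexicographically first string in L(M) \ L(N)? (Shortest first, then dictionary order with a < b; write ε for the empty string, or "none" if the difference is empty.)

The string aa is accepted by M but not by N.
No shorter string lies in the difference, and aa is the lexicographically first length-2 string in L(M) \ L(N).

aa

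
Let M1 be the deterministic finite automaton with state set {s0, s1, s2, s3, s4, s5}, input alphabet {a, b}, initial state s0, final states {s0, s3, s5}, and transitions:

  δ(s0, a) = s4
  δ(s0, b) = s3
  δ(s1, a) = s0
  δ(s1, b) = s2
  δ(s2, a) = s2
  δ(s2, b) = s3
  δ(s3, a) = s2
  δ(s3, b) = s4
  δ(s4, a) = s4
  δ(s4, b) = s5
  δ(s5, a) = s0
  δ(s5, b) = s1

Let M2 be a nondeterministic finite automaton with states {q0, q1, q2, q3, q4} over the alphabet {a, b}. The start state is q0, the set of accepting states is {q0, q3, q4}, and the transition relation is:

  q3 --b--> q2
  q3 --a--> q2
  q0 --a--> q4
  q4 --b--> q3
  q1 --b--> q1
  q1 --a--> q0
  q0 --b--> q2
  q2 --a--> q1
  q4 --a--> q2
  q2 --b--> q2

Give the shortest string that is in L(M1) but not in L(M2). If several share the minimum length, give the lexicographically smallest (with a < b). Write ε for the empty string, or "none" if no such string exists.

The string b is accepted by M1 but not by M2.
No shorter string lies in the difference, and b is the lexicographically first length-1 string in L(M1) \ L(M2).

b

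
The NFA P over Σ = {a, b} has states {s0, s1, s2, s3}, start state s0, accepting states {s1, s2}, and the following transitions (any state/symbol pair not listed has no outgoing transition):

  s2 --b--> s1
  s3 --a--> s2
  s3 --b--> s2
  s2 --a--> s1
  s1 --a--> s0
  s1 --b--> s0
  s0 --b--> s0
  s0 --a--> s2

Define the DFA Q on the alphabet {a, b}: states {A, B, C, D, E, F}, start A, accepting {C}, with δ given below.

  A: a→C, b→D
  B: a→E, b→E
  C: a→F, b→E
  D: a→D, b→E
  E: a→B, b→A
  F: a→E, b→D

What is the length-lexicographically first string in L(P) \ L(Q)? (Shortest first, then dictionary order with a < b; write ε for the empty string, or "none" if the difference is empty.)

The string aa is accepted by P but not by Q.
No shorter string lies in the difference, and aa is the lexicographically first length-2 string in L(P) \ L(Q).

aa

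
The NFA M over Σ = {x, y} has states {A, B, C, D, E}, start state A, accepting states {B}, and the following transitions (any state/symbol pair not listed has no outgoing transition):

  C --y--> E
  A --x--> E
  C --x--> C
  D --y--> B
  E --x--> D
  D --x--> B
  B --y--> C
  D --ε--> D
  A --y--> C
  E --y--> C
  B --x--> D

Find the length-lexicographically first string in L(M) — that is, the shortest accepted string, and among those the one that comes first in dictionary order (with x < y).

xxx

A breadth-first search from A reaches an accepting state first via the path A → E → D → B on input xxx.
No string of length < 3 is accepted (BFS exhausts all shorter strings without reaching an accepting state), and xxx is the lexicographically least accepting string of length 3.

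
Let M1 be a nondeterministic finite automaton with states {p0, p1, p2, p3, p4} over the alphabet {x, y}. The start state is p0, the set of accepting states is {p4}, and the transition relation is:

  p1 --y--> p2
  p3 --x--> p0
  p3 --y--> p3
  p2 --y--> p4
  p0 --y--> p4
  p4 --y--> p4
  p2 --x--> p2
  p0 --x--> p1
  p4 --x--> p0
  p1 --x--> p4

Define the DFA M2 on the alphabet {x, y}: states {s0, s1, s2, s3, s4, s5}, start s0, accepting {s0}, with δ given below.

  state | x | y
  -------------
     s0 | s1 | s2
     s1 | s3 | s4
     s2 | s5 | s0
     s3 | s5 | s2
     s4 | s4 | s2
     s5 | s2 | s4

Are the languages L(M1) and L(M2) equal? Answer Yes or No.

The string y is accepted by M1 but rejected by M2.
So L(M1) ≠ L(M2).

No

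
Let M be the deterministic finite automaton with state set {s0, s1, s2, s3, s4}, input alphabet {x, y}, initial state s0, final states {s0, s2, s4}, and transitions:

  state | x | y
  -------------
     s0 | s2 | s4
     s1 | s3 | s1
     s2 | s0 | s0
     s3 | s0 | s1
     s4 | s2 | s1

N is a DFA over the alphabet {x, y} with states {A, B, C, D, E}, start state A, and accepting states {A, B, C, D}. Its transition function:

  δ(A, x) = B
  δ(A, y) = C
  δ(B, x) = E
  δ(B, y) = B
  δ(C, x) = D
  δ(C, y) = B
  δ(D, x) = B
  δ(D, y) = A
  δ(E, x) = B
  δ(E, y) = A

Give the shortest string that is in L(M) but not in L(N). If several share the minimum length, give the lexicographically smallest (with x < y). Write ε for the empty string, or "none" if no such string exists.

xx

The string xx is accepted by M but not by N.
No shorter string lies in the difference, and xx is the lexicographically first length-2 string in L(M) \ L(N).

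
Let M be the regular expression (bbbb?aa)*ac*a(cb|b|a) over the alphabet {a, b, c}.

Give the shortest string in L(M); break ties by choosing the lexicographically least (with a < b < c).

By inspection of the expression, no string of length less than 3 matches, and aaa is the lexicographically first match of length 3.

aaa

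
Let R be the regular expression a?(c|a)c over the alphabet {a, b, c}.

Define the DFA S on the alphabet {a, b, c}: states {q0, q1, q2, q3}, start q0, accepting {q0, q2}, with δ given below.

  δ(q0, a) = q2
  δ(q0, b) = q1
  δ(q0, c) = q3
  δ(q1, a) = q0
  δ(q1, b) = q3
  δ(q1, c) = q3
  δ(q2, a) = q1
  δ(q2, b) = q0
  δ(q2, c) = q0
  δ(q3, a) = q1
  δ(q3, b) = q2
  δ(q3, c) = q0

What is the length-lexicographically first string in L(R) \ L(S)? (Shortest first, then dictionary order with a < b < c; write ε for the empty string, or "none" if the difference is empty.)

The string aac is accepted by R but not by S.
No shorter string lies in the difference, and aac is the lexicographically first length-3 string in L(R) \ L(S).

aac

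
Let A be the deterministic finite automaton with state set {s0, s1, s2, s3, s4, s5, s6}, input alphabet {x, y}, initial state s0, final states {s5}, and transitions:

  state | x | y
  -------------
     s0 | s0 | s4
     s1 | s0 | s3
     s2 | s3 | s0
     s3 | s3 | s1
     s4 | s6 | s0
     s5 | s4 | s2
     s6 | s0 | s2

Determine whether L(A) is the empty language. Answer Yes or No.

The states reachable from the start state are {s0, s1, s2, s3, s4, s6}.
None of the accepting states {s5} is reachable, so no string is accepted and L(A) = ∅.

Yes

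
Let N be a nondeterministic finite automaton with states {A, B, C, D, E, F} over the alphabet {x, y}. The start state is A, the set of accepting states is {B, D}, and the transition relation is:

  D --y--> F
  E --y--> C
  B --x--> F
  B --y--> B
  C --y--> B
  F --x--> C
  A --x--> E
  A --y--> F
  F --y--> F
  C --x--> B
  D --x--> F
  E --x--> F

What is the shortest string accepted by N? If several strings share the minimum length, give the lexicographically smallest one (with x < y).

xyx

A breadth-first search from A reaches an accepting state first via the path A → E → C → B on input xyx.
No string of length < 3 is accepted (BFS exhausts all shorter strings without reaching an accepting state), and xyx is the lexicographically least accepting string of length 3.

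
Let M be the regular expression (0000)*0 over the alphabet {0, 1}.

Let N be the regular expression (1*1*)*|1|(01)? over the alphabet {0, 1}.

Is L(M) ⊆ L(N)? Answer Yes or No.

No

The string 0 is in L(M) but not in L(N).
So L(M) ⊄ L(N).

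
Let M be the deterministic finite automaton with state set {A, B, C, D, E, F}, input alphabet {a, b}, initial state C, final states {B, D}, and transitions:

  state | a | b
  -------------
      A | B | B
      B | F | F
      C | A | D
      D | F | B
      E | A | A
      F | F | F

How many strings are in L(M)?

4

The useful subgraph on states {A, B, C, D} is acyclic, so L(M) is finite; the longest accepting path visits 3 useful states, giving maximum string length 2.
Counting accepting paths from C by length: 1 of length 1, 3 of length 2. Total 4.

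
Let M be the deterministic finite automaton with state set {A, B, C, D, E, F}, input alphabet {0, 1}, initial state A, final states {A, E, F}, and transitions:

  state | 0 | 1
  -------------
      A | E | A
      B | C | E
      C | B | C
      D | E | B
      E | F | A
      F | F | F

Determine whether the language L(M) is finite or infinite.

infinite

State A is reachable from the start and can reach an accepting state, and it lies on the cycle A → A.
Traversing that cycle any number of times yields accepted strings of unbounded length, so the language is infinite.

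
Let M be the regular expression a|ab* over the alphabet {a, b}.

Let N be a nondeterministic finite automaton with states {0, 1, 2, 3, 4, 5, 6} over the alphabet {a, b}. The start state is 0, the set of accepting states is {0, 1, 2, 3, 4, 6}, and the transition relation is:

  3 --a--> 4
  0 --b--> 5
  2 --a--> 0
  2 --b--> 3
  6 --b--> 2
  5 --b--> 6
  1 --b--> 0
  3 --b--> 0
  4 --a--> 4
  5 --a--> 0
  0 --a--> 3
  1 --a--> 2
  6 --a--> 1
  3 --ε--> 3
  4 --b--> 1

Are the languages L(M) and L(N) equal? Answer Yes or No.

No

The string abb is accepted by M but rejected by N.
So L(M) ≠ L(N).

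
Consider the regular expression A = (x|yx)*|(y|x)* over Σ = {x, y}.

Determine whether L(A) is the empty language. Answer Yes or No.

The empty string ε matches the expression, so it belongs to L(A).
Since L(A) contains at least one string, it is not empty.

No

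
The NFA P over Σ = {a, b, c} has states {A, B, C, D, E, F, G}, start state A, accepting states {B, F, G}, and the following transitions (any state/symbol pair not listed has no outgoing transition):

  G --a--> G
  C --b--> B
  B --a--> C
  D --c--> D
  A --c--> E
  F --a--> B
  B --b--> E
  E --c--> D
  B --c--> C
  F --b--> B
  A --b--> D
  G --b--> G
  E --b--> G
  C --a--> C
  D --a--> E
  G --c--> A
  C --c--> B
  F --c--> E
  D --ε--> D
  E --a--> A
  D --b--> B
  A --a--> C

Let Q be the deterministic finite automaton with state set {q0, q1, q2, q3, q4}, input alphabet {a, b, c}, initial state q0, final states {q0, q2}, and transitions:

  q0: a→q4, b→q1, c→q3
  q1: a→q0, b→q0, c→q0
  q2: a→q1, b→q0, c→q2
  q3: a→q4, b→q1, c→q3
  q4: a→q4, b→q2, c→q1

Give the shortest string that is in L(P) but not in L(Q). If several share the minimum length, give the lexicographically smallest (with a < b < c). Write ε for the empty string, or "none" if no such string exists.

The string ac is accepted by P but not by Q.
No shorter string lies in the difference, and ac is the lexicographically first length-2 string in L(P) \ L(Q).

ac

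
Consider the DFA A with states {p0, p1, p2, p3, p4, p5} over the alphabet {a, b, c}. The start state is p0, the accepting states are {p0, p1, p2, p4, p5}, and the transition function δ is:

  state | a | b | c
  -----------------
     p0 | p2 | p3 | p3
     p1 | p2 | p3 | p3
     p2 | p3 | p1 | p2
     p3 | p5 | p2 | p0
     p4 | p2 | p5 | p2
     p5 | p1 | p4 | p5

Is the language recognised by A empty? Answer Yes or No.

The empty string ε is accepted: the run p0 ends in the accepting state p0.
Since at least one string is accepted, L(A) is not empty.

No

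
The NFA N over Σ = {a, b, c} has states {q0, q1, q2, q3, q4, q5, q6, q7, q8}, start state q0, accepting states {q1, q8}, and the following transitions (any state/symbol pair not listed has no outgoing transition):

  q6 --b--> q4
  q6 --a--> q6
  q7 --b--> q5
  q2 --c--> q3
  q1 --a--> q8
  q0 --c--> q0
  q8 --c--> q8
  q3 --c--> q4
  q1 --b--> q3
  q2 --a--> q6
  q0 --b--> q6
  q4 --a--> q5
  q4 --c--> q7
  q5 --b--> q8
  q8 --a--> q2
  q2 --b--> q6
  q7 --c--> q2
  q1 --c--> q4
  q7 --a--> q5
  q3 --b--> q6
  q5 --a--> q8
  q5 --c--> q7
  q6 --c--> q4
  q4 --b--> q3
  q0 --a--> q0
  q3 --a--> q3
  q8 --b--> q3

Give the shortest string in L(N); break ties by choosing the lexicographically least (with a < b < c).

A breadth-first search from q0 reaches an accepting state first via the path q0 → q6 → q4 → q5 → q8 on input bbaa.
No string of length < 4 is accepted (BFS exhausts all shorter strings without reaching an accepting state), and bbaa is the lexicographically least accepting string of length 4.

bbaa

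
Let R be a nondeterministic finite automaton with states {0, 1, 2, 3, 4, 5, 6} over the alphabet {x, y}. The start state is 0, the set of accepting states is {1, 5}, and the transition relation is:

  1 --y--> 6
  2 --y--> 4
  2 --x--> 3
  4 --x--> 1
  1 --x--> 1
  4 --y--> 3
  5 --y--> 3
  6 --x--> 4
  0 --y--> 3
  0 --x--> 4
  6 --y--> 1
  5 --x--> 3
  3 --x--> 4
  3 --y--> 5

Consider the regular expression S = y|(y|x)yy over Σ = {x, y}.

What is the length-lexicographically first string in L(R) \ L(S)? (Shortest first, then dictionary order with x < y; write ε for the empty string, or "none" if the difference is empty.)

The string xx is accepted by R but not by S.
No shorter string lies in the difference, and xx is the lexicographically first length-2 string in L(R) \ L(S).

xx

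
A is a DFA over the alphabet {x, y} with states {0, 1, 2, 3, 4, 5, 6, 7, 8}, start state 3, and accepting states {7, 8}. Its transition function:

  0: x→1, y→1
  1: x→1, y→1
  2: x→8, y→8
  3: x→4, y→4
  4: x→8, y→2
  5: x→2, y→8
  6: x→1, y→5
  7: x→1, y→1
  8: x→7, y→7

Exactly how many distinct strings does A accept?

18

The useful subgraph on states {2, 3, 4, 7, 8} is acyclic, so L(A) is finite; the longest accepting path visits 5 useful states, giving maximum string length 4.
Counting accepting paths from 3 by length: 2 of length 2, 8 of length 3, 8 of length 4. Total 18.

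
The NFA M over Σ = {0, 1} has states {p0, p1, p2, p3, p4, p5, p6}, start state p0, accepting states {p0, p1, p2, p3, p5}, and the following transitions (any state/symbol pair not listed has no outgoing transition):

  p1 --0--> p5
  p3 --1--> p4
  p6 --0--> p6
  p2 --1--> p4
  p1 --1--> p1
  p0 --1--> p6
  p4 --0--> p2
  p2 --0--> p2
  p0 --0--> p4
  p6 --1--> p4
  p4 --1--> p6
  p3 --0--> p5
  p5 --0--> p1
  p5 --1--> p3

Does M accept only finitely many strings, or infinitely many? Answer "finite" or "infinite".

State p2 is reachable from the start and can reach an accepting state, and it lies on the cycle p2 → p2.
Traversing that cycle any number of times yields accepted strings of unbounded length, so the language is infinite.

infinite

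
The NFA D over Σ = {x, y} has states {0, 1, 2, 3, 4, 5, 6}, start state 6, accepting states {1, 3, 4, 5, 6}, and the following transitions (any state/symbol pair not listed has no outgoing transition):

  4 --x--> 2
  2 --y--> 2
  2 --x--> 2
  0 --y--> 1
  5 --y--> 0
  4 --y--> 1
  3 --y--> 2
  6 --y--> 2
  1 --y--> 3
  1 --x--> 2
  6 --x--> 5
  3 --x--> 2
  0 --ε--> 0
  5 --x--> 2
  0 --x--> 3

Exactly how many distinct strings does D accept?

5

The useful subgraph on states {0, 1, 3, 5, 6} is acyclic, so L(D) is finite; the longest accepting path visits 5 useful states, giving maximum string length 4.
Counting accepting paths from 6 by length: 1 of length 0, 1 of length 1, 2 of length 3, 1 of length 4. Total 5.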